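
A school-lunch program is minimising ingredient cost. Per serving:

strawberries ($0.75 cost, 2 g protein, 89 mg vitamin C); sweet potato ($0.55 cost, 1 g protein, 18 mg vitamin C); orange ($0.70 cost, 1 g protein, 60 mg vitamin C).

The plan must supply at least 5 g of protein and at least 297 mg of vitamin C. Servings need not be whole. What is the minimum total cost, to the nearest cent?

$2.50

strawberries only: max(5/2, 297/89) = 3.337 servings → $2.50.
sweet potato only: max(5/1, 297/18) = 16.5 servings → $9.07.
orange only: max(5/1, 297/60) = 5 servings → $3.50.
strawberries + sweet potato: the both-tight solution has a negative serving — not a feasible corner.
strawberries + orange with both tight: 0.09677 servings and 4.806 servings → $3.44.
sweet potato + orange with both tight: 0.07143 servings and 4.929 servings → $3.49.
The minimum over all feasible corners is $2.50.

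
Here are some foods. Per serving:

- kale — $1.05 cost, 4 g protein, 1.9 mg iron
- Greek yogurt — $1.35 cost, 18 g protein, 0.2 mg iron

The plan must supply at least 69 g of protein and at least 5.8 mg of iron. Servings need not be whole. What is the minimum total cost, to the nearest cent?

$7.21

A basic optimal solution has at most two foods positive. Try each food alone and each pair with both targets met exactly.
kale only: max(69/4, 5.8/1.9) = 17.25 servings → $18.11.
Greek yogurt only: max(69/18, 5.8/0.2) = 29 servings → $39.15.
kale + Greek yogurt with both tight: 2.713 servings and 3.231 servings → $7.21.
So the least-cost plan costs $7.21.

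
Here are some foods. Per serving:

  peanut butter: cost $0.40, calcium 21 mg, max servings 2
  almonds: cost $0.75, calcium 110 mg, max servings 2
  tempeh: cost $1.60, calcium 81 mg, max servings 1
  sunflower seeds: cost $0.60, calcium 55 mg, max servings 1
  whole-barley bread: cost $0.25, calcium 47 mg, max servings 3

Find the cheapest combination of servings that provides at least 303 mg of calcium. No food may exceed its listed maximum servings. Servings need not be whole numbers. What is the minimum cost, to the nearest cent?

$1.85

Cost per mg of calcium: whole-barley bread $0.0053, almonds $0.0068, sunflower seeds $0.0109, peanut butter $0.0190, tempeh $0.0198.
Take 3 servings of whole-barley bread: +141.0 mg calcium for $0.75 (total $0.75, still need 162.0 mg).
Take 1.473 servings of almonds: +162.0 mg calcium for $1.10 (total $1.85, still need 0.0 mg).
Filling from the cheapest source first is optimal under one linear minimum: $1.85.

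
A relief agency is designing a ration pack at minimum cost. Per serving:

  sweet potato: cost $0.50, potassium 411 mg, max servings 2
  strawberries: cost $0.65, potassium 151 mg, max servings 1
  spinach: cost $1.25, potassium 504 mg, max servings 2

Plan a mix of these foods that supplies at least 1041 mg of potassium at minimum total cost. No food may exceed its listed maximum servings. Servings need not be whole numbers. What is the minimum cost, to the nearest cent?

Cost per mg of potassium: sweet potato $0.0012, spinach $0.0025, strawberries $0.0043.
Take 2 servings of sweet potato: +822.0 mg potassium for $1.00 (total $1.00, still need 219.0 mg).
Take 0.4345 servings of spinach: +219.0 mg potassium for $0.54 (total $1.54, still need 0.0 mg).
Greedy by cheapest-per-mg is optimal for a single linear constraint, so the minimum cost is $1.54.

$1.54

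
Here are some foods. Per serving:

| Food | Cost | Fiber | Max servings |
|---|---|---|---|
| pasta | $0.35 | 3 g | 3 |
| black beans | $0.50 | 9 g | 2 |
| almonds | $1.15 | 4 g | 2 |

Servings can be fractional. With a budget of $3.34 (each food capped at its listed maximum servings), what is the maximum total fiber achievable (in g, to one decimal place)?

31.5 g

Fiber per dollar: black beans 18, pasta 8.571, almonds 3.478.
Take 2 servings of black beans: spends $1.00, +18.0 g fiber (running total 18.0 g).
Take 3 servings of pasta: spends $1.05, +9.0 g fiber (running total 27.0 g).
Take 1.122 servings of almonds: spends $1.29, +4.5 g fiber (running total 31.5 g).
Greedy by best ratio exhausts the cost allowance optimally: 31.5 g.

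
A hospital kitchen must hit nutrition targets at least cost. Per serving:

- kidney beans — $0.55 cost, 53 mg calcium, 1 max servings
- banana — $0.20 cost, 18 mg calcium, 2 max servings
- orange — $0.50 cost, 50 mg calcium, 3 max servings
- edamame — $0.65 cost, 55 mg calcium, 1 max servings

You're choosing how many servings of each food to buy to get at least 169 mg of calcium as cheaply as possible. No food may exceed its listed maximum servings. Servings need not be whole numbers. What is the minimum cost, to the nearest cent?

Cost per mg of calcium: orange $0.0100, kidney beans $0.0104, banana $0.0111, edamame $0.0118.
Take 3 servings of orange: +150.0 mg calcium for $1.50 (total $1.50, still need 19.0 mg).
Take 0.3585 servings of kidney beans: +19.0 mg calcium for $0.20 (total $1.70, still need 0.0 mg).
Greedy by cheapest-per-mg is optimal for a single linear constraint, so the minimum cost is $1.70.

$1.70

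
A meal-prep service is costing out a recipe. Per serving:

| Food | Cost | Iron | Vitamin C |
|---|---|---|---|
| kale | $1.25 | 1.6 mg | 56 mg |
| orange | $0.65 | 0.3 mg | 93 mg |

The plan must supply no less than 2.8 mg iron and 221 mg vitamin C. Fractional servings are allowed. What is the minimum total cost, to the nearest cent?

At the optimum either one food covers both requirements or two foods hit both targets exactly; no other combination can be cheaper.
kale only: max(2.8/1.6, 221/56) = 3.946 servings → $4.93.
orange only: max(2.8/0.3, 221/93) = 9.333 servings → $6.07.
kale + orange with both tight: 1.47 servings and 1.491 servings → $2.81.
So the least-cost plan costs $2.81.

$2.81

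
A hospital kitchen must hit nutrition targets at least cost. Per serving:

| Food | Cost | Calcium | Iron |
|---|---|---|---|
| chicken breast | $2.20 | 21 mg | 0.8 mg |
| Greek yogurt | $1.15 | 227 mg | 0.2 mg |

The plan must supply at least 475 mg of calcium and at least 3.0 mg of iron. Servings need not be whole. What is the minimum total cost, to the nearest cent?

At the optimum either one food covers both requirements or two foods hit both targets exactly; no other combination can be cheaper.
chicken breast only: max(475/21, 3.0/0.8) = 22.62 servings → $49.76.
Greek yogurt only: max(475/227, 3.0/0.2) = 15 servings → $17.25.
chicken breast + Greek yogurt with both tight: 3.303 servings and 1.787 servings → $9.32.
Cheapest feasible corner: $9.32.

$9.32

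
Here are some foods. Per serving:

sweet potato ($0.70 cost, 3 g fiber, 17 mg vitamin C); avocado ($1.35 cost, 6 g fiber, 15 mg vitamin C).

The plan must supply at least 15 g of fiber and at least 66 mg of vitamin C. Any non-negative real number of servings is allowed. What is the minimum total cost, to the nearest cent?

$3.45

For a min-cost LP with two ≥-constraints, a basic feasible solution has at most two positive variables.
sweet potato only: max(15/3, 66/17) = 5 servings → $3.50.
avocado only: max(15/6, 66/15) = 4.4 servings → $5.94.
sweet potato + avocado with both tight: 3 servings and 1 serving → $3.45.
Cheapest feasible corner: $3.45.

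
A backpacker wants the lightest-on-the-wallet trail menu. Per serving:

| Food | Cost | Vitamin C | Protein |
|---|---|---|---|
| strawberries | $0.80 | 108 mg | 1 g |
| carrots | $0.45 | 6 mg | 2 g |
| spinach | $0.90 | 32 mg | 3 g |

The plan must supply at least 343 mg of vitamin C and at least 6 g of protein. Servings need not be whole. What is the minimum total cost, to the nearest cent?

Check every corner: each single food scaled to meet both minima, and each pair solved so both constraints bind.
strawberries only: max(343/108, 6/1) = 6 servings → $4.80.
carrots only: max(343/6, 6/2) = 57.17 servings → $25.73.
spinach only: max(343/32, 6/3) = 10.72 servings → $9.65.
strawberries + carrots with both tight: 3.095 servings and 1.452 servings → $3.13.
strawberries + spinach with both tight: 2.866 servings and 1.045 servings → $3.23.
carrots + spinach: the both-tight solution has a negative serving — not a feasible corner.
So the least-cost plan costs $3.13.

$3.13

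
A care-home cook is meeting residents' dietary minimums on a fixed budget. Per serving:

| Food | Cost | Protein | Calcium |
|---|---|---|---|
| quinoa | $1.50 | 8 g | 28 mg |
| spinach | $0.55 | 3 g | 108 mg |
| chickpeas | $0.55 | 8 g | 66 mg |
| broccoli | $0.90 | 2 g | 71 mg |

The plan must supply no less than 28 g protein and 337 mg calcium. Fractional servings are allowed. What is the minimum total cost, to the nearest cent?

$2.36

quinoa only: max(28/8, 337/28) = 12.04 servings → $18.05.
spinach only: max(28/3, 337/108) = 9.333 servings → $5.13.
chickpeas only: max(28/8, 337/66) = 5.106 servings → $2.81.
broccoli only: max(28/2, 337/71) = 14 servings → $12.60.
quinoa + spinach with both tight: 2.581 servings and 2.451 servings → $5.22.
quinoa + chickpeas: intersection lies outside the first quadrant.
quinoa + broccoli with both tight: 2.566 servings and 3.734 servings → $7.21.
spinach + chickpeas with both tight: 1.273 servings and 3.023 servings → $2.36.
spinach + broccoli with both targets exact would need a negative amount; discard.
chickpeas + broccoli with both tight: 3.014 servings and 1.945 servings → $3.41.
The minimum over all feasible corners is $2.36.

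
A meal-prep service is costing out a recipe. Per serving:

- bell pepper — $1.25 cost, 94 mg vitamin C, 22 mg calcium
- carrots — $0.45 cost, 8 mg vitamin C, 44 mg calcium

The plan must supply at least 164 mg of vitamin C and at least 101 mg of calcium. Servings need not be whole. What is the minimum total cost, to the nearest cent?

A basic optimal solution has at most two foods positive. Try each food alone and each pair with both targets met exactly.
bell pepper only: max(164/94, 101/22) = 4.591 servings → $5.74.
carrots only: max(164/8, 101/44) = 20.5 servings → $9.22.
bell pepper + carrots with both tight: 1.618 servings and 1.486 servings → $2.69.
So the least-cost plan costs $2.69.

$2.69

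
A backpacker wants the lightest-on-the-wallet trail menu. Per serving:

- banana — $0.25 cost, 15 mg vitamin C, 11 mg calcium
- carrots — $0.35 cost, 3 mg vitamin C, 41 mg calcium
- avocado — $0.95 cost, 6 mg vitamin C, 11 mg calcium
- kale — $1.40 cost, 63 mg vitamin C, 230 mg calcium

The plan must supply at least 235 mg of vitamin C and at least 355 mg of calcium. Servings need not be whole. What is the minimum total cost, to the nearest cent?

$4.26

A basic optimal solution has at most two foods positive. Try each food alone and each pair with both targets met exactly.
banana only: max(235/15, 355/11) = 32.27 servings → $8.07.
carrots only: max(235/3, 355/41) = 78.33 servings → $27.42.
avocado only: max(235/6, 355/11) = 39.17 servings → $37.21.
kale only: max(235/63, 355/230) = 3.73 servings → $5.22.
banana + carrots with both tight: 14.73 servings and 4.708 servings → $5.33.
banana + avocado with both tight: 4.596 servings and 27.68 servings → $27.44.
banana + kale with both tight: 11.49 servings and 0.9938 servings → $4.26.
carrots + avocado: intersection lies outside the first quadrant.
carrots + kale: the both-tight solution has a negative serving — not a feasible corner.
avocado + kale with both targets exact would need a negative amount; discard.
Cheapest feasible corner: $4.26.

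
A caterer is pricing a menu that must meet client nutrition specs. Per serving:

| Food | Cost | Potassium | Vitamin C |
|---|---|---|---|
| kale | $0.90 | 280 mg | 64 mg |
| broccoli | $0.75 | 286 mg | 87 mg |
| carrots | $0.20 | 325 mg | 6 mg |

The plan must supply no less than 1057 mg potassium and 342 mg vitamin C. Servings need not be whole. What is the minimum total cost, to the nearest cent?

For a min-cost LP with two ≥-constraints, a basic feasible solution has at most two positive variables.
kale only: max(1057/280, 342/64) = 5.344 servings → $4.81.
broccoli only: max(1057/286, 342/87) = 3.931 servings → $2.95.
carrots only: max(1057/325, 342/6) = 57 servings → $11.40.
kale + broccoli: the both-tight solution has a negative serving — not a feasible corner.
kale + carrots with both targets exact would need a negative amount; discard.
broccoli + carrots with both targets exact would need a negative amount; discard.
So the least-cost plan costs $2.95.

$2.95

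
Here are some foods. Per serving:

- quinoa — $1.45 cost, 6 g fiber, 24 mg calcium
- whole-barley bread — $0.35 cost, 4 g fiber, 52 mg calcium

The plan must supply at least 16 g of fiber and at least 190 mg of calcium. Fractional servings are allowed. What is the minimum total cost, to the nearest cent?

$1.40

This is a tiny linear program; its minimum lies at a vertex of the feasible set. List the vertices and price them.
quinoa only: max(16/6, 190/24) = 7.917 servings → $11.48.
whole-barley bread only: max(16/4, 190/52) = 4 servings → $1.40.
quinoa + whole-barley bread with both tight: 0.3333 servings and 3.5 servings → $1.71.
So the least-cost plan costs $1.40.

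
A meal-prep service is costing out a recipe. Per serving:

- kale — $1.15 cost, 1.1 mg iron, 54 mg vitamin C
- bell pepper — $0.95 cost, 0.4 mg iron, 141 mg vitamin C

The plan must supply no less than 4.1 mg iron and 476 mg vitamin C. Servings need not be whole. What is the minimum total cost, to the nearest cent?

At the optimum either one food covers both requirements or two foods hit both targets exactly; no other combination can be cheaper.
kale only: max(4.1/1.1, 476/54) = 8.815 servings → $10.14.
bell pepper only: max(4.1/0.4, 476/141) = 10.25 servings → $9.74.
kale + bell pepper with both tight: 2.904 servings and 2.264 servings → $5.49.
The minimum over all feasible corners is $5.49.

$5.49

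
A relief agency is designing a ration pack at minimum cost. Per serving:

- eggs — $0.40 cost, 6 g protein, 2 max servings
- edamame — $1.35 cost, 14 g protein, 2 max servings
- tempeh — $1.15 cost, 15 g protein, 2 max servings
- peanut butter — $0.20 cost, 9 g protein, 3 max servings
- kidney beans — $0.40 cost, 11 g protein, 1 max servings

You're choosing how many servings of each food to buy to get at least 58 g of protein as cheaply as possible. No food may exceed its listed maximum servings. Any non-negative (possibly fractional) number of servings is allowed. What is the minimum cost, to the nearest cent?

Cost per g of protein: peanut butter $0.0222, kidney beans $0.0364, eggs $0.0667, tempeh $0.0767, edamame $0.0964.
Take 3 servings of peanut butter: +27.0 g protein for $0.60 (total $0.60, still need 31.0 g).
Take 1 serving of kidney beans: +11.0 g protein for $0.40 (total $1.00, still need 20.0 g).
Take 2 servings of eggs: +12.0 g protein for $0.80 (total $1.80, still need 8.0 g).
Take 0.5333 servings of tempeh: +8.0 g protein for $0.61 (total $2.41, still need 0.0 g).
Greedy by cheapest-per-g is optimal for a single linear constraint, so the minimum cost is $2.41.

$2.41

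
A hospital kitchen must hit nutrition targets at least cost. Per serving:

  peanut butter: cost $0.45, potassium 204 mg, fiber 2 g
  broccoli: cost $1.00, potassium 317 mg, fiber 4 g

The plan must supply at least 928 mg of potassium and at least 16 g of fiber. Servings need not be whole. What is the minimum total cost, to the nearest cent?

$3.60

peanut butter only: max(928/204, 16/2) = 8 servings → $3.60.
broccoli only: max(928/317, 16/4) = 4 servings → $4.00.
peanut butter + broccoli: the both-tight solution has a negative serving — not a feasible corner.
Cheapest feasible corner: $3.60.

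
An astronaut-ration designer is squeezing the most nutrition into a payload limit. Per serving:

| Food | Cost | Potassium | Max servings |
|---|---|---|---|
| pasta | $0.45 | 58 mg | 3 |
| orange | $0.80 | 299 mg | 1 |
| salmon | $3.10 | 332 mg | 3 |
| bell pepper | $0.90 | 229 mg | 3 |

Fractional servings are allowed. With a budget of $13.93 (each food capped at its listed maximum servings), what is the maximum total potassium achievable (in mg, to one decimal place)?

Potassium per dollar: orange 373.8, bell pepper 254.4, pasta 128.9, salmon 107.1.
Take 1 serving of orange: spends $0.80, +299.0 mg potassium (running total 299.0 mg).
Take 3 servings of bell pepper: spends $2.70, +687.0 mg potassium (running total 986.0 mg).
Take 3 servings of pasta: spends $1.35, +174.0 mg potassium (running total 1160.0 mg).
Take 2.929 servings of salmon: spends $9.08, +972.4 mg potassium (running total 2132.4 mg).
Filling greedily by potassium-per-dollar is optimal for one linear limit, giving 2132.4 mg.

2132.4 mg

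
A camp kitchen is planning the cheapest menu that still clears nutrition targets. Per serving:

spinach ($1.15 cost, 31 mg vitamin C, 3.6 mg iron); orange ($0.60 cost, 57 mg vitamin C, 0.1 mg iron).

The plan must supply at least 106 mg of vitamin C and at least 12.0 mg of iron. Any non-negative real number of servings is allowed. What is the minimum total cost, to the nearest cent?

$3.86

A basic optimal solution has at most two foods positive. Try each food alone and each pair with both targets met exactly.
spinach only: max(106/31, 12.0/3.6) = 3.419 servings → $3.93.
orange only: max(106/57, 12.0/0.1) = 120 servings → $72.00.
spinach + orange with both tight: 3.332 servings and 0.0475 servings → $3.86.
So the least-cost plan costs $3.86.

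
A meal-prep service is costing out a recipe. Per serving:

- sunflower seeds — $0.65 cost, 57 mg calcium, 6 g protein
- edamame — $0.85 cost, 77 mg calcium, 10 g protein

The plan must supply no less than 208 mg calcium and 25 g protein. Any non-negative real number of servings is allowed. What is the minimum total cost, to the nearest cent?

sunflower seeds only: max(208/57, 25/6) = 4.167 servings → $2.71.
edamame only: max(208/77, 25/10) = 2.701 servings → $2.30.
sunflower seeds + edamame with both tight: 1.435 servings and 1.639 servings → $2.33.
So the least-cost plan costs $2.30.

$2.30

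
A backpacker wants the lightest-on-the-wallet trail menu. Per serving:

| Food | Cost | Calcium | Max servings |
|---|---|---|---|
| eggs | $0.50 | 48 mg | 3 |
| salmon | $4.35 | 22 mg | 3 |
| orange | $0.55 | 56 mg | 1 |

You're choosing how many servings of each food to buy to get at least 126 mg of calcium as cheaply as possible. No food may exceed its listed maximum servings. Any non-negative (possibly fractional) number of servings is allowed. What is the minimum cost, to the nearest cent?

$1.28

Cost per mg of calcium: orange $0.0098, eggs $0.0104, salmon $0.1977.
Take 1 serving of orange: +56.0 mg calcium for $0.55 (total $0.55, still need 70.0 mg).
Take 1.458 servings of eggs: +70.0 mg calcium for $0.73 (total $1.28, still need 0.0 mg).
Greedy by cheapest-per-mg is optimal for a single linear constraint, so the minimum cost is $1.28.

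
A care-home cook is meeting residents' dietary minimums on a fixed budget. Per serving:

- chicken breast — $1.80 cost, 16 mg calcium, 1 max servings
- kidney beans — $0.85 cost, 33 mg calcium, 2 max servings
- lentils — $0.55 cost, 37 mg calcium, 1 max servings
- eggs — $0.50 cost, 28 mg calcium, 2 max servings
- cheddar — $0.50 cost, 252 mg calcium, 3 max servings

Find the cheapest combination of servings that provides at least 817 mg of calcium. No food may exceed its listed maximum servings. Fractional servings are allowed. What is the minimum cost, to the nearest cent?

$2.48

Cost per mg of calcium: cheddar $0.0020, lentils $0.0149, eggs $0.0179, kidney beans $0.0258, chicken breast $0.1125.
Take 3 servings of cheddar: +756.0 mg calcium for $1.50 (total $1.50, still need 61.0 mg).
Take 1 serving of lentils: +37.0 mg calcium for $0.55 (total $2.05, still need 24.0 mg).
Take 0.8571 servings of eggs: +24.0 mg calcium for $0.43 (total $2.48, still need 0.0 mg).
Greedy by cheapest-per-mg is optimal for a single linear constraint, so the minimum cost is $2.48.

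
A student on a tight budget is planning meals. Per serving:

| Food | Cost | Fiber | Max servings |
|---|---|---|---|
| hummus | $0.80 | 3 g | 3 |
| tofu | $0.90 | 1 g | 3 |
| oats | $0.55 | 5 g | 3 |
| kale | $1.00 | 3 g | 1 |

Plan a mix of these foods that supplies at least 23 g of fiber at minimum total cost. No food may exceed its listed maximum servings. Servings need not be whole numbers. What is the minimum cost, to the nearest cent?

$3.78

Cost per g of fiber: oats $0.1100, hummus $0.2667, kale $0.3333, tofu $0.9000.
Take 3 servings of oats: +15.0 g fiber for $1.65 (total $1.65, still need 8.0 g).
Take 2.667 servings of hummus: +8.0 g fiber for $2.13 (total $3.78, still need 0.0 g).
Greedy by cheapest-per-g is optimal for a single linear constraint, so the minimum cost is $3.78.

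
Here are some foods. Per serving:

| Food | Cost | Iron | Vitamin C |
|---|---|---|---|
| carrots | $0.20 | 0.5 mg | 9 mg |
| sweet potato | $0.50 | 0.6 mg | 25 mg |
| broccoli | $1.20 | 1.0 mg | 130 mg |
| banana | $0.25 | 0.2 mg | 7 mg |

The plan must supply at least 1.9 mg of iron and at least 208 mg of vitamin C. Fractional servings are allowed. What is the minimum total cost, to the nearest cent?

$2.00

Two binding constraints pin down two serving amounts, so the optimal mix uses at most two foods. The candidates are each food alone (scaled to the tighter of iron/vitamin C) and each pair with both constraints tight.
carrots only: max(1.9/0.5, 208/9) = 23.11 servings → $4.62.
sweet potato only: max(1.9/0.6, 208/25) = 8.32 servings → $4.16.
broccoli only: max(1.9/1.0, 208/130) = 1.9 servings → $2.28.
banana only: max(1.9/0.2, 208/7) = 29.71 servings → $7.43.
carrots + sweet potato with both targets exact would need a negative amount; discard.
carrots + broccoli with both tight: 0.6964 servings and 1.552 servings → $2.00.
carrots + banana: the both-tight solution has a negative serving — not a feasible corner.
sweet potato + broccoli with both tight: 0.7358 servings and 1.458 servings → $2.12.
sweet potato + banana: the both-tight solution has a negative serving — not a feasible corner.
broccoli + banana with both tight: 1.489 servings and 2.053 servings → $2.30.
So the least-cost plan costs $2.00.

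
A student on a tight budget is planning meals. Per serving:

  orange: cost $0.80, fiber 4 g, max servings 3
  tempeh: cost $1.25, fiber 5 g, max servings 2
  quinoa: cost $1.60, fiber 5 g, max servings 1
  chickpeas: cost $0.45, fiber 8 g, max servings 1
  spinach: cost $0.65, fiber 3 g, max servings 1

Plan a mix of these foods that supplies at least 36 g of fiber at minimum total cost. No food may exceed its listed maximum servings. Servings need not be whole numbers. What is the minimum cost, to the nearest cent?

$6.96

Cost per g of fiber: chickpeas $0.0563, orange $0.2000, spinach $0.2167, tempeh $0.2500, quinoa $0.3200.
Take 1 serving of chickpeas: +8.0 g fiber for $0.45 (total $0.45, still need 28.0 g).
Take 3 servings of orange: +12.0 g fiber for $2.40 (total $2.85, still need 16.0 g).
Take 1 serving of spinach: +3.0 g fiber for $0.65 (total $3.50, still need 13.0 g).
Take 2 servings of tempeh: +10.0 g fiber for $2.50 (total $6.00, still need 3.0 g).
Take 0.6 servings of quinoa: +3.0 g fiber for $0.96 (total $6.96, still need 0.0 g).
Filling from the cheapest source first is optimal under one linear minimum: $6.96.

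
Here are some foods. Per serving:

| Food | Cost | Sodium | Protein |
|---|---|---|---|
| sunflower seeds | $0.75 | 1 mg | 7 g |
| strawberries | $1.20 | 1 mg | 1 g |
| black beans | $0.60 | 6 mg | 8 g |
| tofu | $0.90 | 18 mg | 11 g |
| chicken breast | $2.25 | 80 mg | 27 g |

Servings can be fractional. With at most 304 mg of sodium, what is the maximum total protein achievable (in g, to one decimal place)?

2128.0 g

Protein per mg sodium: sunflower seeds 7, black beans 1.333, strawberries 1, tofu 0.6111, chicken breast 0.3375.
With no serving limits, spend the whole sodium allowance on sunflower seeds: 304 mg / 1 mg × 7 g = 2128.0 g.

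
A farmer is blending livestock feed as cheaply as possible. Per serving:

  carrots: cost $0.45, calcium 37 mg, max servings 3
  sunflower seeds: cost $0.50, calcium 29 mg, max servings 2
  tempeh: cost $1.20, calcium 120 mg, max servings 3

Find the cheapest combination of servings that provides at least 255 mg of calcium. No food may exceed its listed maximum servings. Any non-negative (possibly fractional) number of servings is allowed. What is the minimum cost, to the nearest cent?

Cost per mg of calcium: tempeh $0.0100, carrots $0.0122, sunflower seeds $0.0172.
Take 2.125 servings of tempeh: +255.0 mg calcium for $2.55 (total $2.55, still need 0.0 mg).
Greedy by cheapest-per-mg is optimal for a single linear constraint, so the minimum cost is $2.55.

$2.55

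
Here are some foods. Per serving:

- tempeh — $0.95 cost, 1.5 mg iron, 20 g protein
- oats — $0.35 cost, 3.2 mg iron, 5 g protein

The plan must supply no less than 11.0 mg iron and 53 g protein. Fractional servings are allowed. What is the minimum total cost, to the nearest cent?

$2.80

tempeh only: max(11.0/1.5, 53/20) = 7.333 servings → $6.97.
oats only: max(11.0/3.2, 53/5) = 10.6 servings → $3.71.
tempeh + oats with both tight: 2.028 servings and 2.487 servings → $2.80.
Cheapest feasible corner: $2.80.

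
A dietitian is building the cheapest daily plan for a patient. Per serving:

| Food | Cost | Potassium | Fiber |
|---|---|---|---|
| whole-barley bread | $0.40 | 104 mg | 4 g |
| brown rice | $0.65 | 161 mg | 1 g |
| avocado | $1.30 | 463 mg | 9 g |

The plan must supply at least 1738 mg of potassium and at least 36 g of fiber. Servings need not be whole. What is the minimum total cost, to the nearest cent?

$5.00

whole-barley bread only: max(1738/104, 36/4) = 16.71 servings → $6.68.
brown rice only: max(1738/161, 36/1) = 36 servings → $23.40.
avocado only: max(1738/463, 36/9) = 4 servings → $5.20.
whole-barley bread + brown rice with both tight: 7.515 servings and 5.941 servings → $6.87.
whole-barley bread + avocado with both tight: 1.12 servings and 3.502 servings → $5.00.
brown rice + avocado: intersection lies outside the first quadrant.
Cheapest feasible corner: $5.00.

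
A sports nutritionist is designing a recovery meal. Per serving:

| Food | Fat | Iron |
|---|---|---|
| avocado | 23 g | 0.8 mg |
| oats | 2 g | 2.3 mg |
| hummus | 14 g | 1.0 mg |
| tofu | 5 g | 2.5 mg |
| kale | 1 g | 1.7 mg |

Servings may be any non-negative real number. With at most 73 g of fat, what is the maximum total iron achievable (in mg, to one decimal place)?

124.1 mg

Iron per g fat: kale 1.7, oats 1.15, tofu 0.5, hummus 0.07143, avocado 0.03478.
With no serving limits, spend the whole fat allowance on kale: 73 g / 1 g × 1.7 mg = 124.1 mg.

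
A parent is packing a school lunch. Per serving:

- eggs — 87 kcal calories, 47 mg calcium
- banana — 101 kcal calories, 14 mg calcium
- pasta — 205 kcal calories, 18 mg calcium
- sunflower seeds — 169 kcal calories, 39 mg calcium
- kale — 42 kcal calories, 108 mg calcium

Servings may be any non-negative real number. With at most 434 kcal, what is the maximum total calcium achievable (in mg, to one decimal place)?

1116.0 mg

Calcium per kcal: kale 2.571, eggs 0.5402, sunflower seeds 0.2308, banana 0.1386, pasta 0.0878.
With no serving limits, spend the whole calories allowance on kale: 434 kcal / 42 kcal × 108 mg = 1116.0 mg.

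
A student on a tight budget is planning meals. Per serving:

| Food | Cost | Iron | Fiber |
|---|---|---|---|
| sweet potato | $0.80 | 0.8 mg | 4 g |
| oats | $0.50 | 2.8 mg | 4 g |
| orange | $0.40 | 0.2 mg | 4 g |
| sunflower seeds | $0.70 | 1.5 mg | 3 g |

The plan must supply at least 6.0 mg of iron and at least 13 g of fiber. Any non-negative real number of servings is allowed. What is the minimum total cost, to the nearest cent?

$1.51

With two linear requirements the optimum uses one or two foods; enumerate the corners.
sweet potato only: max(6.0/0.8, 13/4) = 7.5 servings → $6.00.
oats only: max(6.0/2.8, 13/4) = 3.25 servings → $1.62.
orange only: max(6.0/0.2, 13/4) = 30 servings → $12.00.
sunflower seeds only: max(6.0/1.5, 13/3) = 4.333 servings → $3.03.
sweet potato + oats with both tight: 1.55 servings and 1.7 servings → $2.09.
sweet potato + orange: the both-tight solution has a negative serving — not a feasible corner.
sweet potato + sunflower seeds with both tight: 0.4167 servings and 3.778 servings → $2.98.
oats + orange with both tight: 2.058 servings and 1.192 servings → $1.51.
oats + sunflower seeds: intersection lies outside the first quadrant.
orange + sunflower seeds with both tight: 0.2778 servings and 3.963 servings → $2.89.
So the least-cost plan costs $1.51.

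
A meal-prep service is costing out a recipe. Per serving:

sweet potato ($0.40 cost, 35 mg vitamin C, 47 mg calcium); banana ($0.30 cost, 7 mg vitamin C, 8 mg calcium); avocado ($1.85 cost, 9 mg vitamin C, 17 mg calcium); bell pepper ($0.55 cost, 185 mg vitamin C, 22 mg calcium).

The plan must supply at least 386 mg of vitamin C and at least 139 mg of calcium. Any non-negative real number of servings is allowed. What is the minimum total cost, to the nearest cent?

$1.79

An LP optimum is at a vertex; with two nutrient constraints at most two foods are used. Check each candidate.
sweet potato only: max(386/35, 139/47) = 11.03 servings → $4.41.
banana only: max(386/7, 139/8) = 55.14 servings → $16.54.
avocado only: max(386/9, 139/17) = 42.89 servings → $79.34.
bell pepper only: max(386/185, 139/22) = 6.318 servings → $3.48.
sweet potato + banana: the both-tight solution has a negative serving — not a feasible corner.
sweet potato + avocado with both targets exact would need a negative amount; discard.
sweet potato + bell pepper with both tight: 2.173 servings and 1.675 servings → $1.79.
banana + avocado: the both-tight solution has a negative serving — not a feasible corner.
banana + bell pepper with both tight: 12.99 servings and 1.595 servings → $4.77.
avocado + bell pepper with both tight: 5.844 servings and 1.802 servings → $11.80.
Cheapest feasible corner: $1.79.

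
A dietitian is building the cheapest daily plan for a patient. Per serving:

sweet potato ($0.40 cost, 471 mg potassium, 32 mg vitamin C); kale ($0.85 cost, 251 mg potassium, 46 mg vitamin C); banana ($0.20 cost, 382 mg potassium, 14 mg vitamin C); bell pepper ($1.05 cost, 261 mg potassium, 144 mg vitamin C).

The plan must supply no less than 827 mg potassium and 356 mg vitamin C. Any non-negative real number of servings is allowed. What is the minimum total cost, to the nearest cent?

$2.65

Check every corner: each single food scaled to meet both minima, and each pair solved so both constraints bind.
sweet potato only: max(827/471, 356/32) = 11.12 servings → $4.45.
kale only: max(827/251, 356/46) = 7.739 servings → $6.58.
banana only: max(827/382, 356/14) = 25.43 servings → $5.09.
bell pepper only: max(827/261, 356/144) = 3.169 servings → $3.33.
sweet potato + kale: the both-tight solution has a negative serving — not a feasible corner.
sweet potato + banana: intersection lies outside the first quadrant.
sweet potato + bell pepper with both tight: 0.4401 servings and 2.374 servings → $2.67.
kale + banana: intersection lies outside the first quadrant.
kale + bell pepper with both tight: 1.084 servings and 2.126 servings → $3.15.
banana + bell pepper with both tight: 0.5096 servings and 2.423 servings → $2.65.
So the least-cost plan costs $2.65.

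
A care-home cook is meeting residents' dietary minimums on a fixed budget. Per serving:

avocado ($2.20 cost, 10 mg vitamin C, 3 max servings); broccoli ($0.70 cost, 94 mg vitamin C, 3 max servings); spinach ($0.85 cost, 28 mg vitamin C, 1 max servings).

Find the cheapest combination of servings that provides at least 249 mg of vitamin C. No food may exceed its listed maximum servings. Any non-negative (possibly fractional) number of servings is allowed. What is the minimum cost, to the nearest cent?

Cost per mg of vitamin C: broccoli $0.0074, spinach $0.0304, avocado $0.2200.
Take 2.649 servings of broccoli: +249.0 mg vitamin C for $1.85 (total $1.85, still need 0.0 mg).
Greedy by cheapest-per-mg is optimal for a single linear constraint, so the minimum cost is $1.85.

$1.85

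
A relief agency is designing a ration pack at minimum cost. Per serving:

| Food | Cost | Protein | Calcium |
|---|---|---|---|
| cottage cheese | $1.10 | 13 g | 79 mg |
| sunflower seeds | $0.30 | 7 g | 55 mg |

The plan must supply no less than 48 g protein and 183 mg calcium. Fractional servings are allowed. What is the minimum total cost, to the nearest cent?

$2.06

For a min-cost LP with two ≥-constraints, a basic feasible solution has at most two positive variables.
cottage cheese only: max(48/13, 183/79) = 3.692 servings → $4.06.
sunflower seeds only: max(48/7, 183/55) = 6.857 servings → $2.06.
cottage cheese + sunflower seeds with both targets exact would need a negative amount; discard.
Cheapest feasible corner: $2.06.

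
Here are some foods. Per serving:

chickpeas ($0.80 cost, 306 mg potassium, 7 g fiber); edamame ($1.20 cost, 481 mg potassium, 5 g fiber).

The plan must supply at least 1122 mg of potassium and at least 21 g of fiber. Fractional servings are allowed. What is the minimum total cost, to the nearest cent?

$2.89

chickpeas only: max(1122/306, 21/7) = 3.667 servings → $2.93.
edamame only: max(1122/481, 21/5) = 4.2 servings → $5.04.
chickpeas + edamame with both tight: 2.445 servings and 0.7774 servings → $2.89.
The minimum over all feasible corners is $2.89.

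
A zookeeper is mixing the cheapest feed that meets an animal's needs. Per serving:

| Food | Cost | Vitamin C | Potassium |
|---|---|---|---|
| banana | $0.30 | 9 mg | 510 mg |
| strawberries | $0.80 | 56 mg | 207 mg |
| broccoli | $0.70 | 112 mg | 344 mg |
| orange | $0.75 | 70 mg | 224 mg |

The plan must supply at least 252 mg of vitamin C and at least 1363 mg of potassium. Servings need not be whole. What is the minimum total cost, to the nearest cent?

$1.87

At the optimum either one food covers both requirements or two foods hit both targets exactly; no other combination can be cheaper.
banana only: max(252/9, 1363/510) = 28 servings → $8.40.
strawberries only: max(252/56, 1363/207) = 6.585 servings → $5.27.
broccoli only: max(252/112, 1363/344) = 3.962 servings → $2.77.
orange only: max(252/70, 1363/224) = 6.085 servings → $4.56.
banana + strawberries with both tight: 0.9051 servings and 4.355 servings → $3.76.
banana + broccoli with both tight: 1.221 servings and 2.152 servings → $1.87.
banana + orange with both tight: 1.157 servings and 3.451 servings → $2.94.
strawberries + broccoli: intersection lies outside the first quadrant.
strawberries + orange with both targets exact would need a negative amount; discard.
broccoli + orange: intersection lies outside the first quadrant.
The minimum over all feasible corners is $1.87.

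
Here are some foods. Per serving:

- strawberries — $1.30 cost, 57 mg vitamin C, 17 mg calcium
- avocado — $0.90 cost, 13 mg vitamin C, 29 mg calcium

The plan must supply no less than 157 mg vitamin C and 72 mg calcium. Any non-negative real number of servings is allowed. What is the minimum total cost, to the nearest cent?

Compare the cost at each extreme point of the feasible region.
strawberries only: max(157/57, 72/17) = 4.235 servings → $5.51.
avocado only: max(157/13, 72/29) = 12.08 servings → $10.87.
strawberries + avocado with both tight: 2.526 servings and 1.002 servings → $4.19.
So the least-cost plan costs $4.19.

$4.19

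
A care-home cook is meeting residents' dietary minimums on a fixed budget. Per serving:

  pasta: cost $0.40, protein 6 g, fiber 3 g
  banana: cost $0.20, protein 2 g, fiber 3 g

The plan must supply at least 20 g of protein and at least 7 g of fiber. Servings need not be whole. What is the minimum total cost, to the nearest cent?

pasta only: max(20/6, 7/3) = 3.333 servings → $1.33.
banana only: max(20/2, 7/3) = 10 servings → $2.00.
pasta + banana with both targets exact would need a negative amount; discard.
The minimum over all feasible corners is $1.33.

$1.33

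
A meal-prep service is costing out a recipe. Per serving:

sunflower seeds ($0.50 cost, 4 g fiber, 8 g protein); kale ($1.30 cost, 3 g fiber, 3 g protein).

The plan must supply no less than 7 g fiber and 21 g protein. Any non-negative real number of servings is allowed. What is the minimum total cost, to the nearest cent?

$1.31

An LP optimum is at a vertex; with two nutrient constraints at most two foods are used. Check each candidate.
sunflower seeds only: max(7/4, 21/8) = 2.625 servings → $1.31.
kale only: max(7/3, 21/3) = 7 servings → $9.10.
sunflower seeds + kale: the both-tight solution has a negative serving — not a feasible corner.
The minimum over all feasible corners is $1.31.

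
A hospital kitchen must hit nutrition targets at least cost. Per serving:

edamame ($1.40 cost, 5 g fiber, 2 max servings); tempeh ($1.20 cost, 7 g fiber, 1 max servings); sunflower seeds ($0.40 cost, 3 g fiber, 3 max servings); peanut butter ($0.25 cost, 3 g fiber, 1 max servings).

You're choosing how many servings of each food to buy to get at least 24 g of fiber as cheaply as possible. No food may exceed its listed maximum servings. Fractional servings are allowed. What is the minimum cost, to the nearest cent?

Cost per g of fiber: peanut butter $0.0833, sunflower seeds $0.1333, tempeh $0.1714, edamame $0.2800.
Take 1 serving of peanut butter: +3.0 g fiber for $0.25 (total $0.25, still need 21.0 g).
Take 3 servings of sunflower seeds: +9.0 g fiber for $1.20 (total $1.45, still need 12.0 g).
Take 1 serving of tempeh: +7.0 g fiber for $1.20 (total $2.65, still need 5.0 g).
Take 1 serving of edamame: +5.0 g fiber for $1.40 (total $4.05, still need 0.0 g).
Filling from the cheapest source first is optimal under one linear minimum: $4.05.

$4.05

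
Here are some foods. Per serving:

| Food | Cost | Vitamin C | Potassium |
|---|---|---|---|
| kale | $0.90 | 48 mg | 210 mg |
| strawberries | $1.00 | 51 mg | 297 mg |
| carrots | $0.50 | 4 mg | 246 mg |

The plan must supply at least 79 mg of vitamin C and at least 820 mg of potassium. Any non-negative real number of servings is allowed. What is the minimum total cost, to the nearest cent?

Two binding constraints pin down two serving amounts, so the optimal mix uses at most two foods. The candidates are each food alone (scaled to the tighter of vitamin C/potassium) and each pair with both constraints tight.
kale only: max(79/48, 820/210) = 3.905 servings → $3.51.
strawberries only: max(79/51, 820/297) = 2.761 servings → $2.76.
carrots only: max(79/4, 820/246) = 19.75 servings → $9.88.
kale + strawberries: the both-tight solution has a negative serving — not a feasible corner.
kale + carrots with both tight: 1.473 servings and 2.076 servings → $2.36.
strawberries + carrots with both tight: 1.422 servings and 1.616 servings → $2.23.
So the least-cost plan costs $2.23.

$2.23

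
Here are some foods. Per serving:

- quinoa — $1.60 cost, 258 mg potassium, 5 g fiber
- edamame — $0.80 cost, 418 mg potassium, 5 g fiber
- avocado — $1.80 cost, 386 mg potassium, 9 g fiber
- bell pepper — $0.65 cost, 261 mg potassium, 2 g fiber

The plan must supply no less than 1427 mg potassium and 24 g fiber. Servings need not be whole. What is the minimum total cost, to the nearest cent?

$3.84

Two binding constraints pin down two serving amounts, so the optimal mix uses at most two foods. The candidates are each food alone (scaled to the tighter of potassium/fiber) and each pair with both constraints tight.
quinoa only: max(1427/258, 24/5) = 5.531 servings → $8.85.
edamame only: max(1427/418, 24/5) = 4.8 servings → $3.84.
avocado only: max(1427/386, 24/9) = 3.697 servings → $6.65.
bell pepper only: max(1427/261, 24/2) = 12 servings → $7.80.
quinoa + edamame with both tight: 3.621 servings and 1.179 servings → $6.74.
quinoa + avocado with both targets exact would need a negative amount; discard.
quinoa + bell pepper with both tight: 4.322 servings and 1.195 servings → $7.69.
edamame + avocado with both tight: 1.954 servings and 1.581 servings → $4.41.
edamame + bell pepper: intersection lies outside the first quadrant.
avocado + bell pepper with both tight: 2.162 servings and 2.269 servings → $5.37.
So the least-cost plan costs $3.84.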